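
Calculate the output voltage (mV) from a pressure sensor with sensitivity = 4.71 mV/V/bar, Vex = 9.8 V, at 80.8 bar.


Output = sensitivity * Vex * P.
Vout = 4.71 * 9.8 * 80.8
Vout = 46.158 * 80.8
Vout = 3729.57 mV

3729.57 mV


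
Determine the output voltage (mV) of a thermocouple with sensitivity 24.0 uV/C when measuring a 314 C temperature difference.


The thermocouple output V = sensitivity * dT.
V = 24.0 uV/C * 314 C
V = 7536.0 uV
V = 7.536 mV

7.536 mV


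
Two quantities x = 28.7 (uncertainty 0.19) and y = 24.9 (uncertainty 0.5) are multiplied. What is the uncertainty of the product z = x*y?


For a product z = x*y, the relative uncertainty is:
uz/z = sqrt((ux/x)^2 + (uy/y)^2)
Relative uncertainties: ux/x = 0.19/28.7 = 0.00662
uy/y = 0.5/24.9 = 0.02008
z = 28.7 * 24.9 = 714.6
uz = 714.6 * sqrt(0.00662^2 + 0.02008^2) = 15.11

15.11


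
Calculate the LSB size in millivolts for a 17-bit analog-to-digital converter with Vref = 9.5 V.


The resolution (LSB) of an ADC is Vref / 2^n.
LSB = 9.5 / 2^17
LSB = 9.5 / 131072
LSB = 7.248e-05 V = 0.07247925 mV

0.07247925 mV


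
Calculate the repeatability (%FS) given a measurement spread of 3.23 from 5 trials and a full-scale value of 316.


Repeatability = (spread / full scale) * 100%.
R = (3.23 / 316) * 100
R = 1.022 %FS

1.022 %FS


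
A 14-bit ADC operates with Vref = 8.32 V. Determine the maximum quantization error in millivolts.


The maximum quantization error is +/- LSB/2.
LSB = Vref / 2^n = 8.32 / 16384 = 0.00050781 V
Max error = LSB / 2 = 0.00050781 / 2 = 0.00025391 V
Max error = 0.2539 mV

0.2539 mV


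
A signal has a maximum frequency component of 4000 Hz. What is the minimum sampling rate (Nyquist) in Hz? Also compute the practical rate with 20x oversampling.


By Nyquist theorem, fs_min = 2 * fmax.
fs_min = 2 * 4000 = 8000 Hz
Practical rate = 20 * fs_min = 20 * 8000 = 160000 Hz

fs_min = 8000 Hz, fs_practical = 160000 Hz


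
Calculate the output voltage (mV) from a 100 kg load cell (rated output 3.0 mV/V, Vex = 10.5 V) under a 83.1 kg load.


Vout = rated_output * Vex * (load / capacity).
Vout = 3.0 * 10.5 * (83.1 / 100)
Vout = 3.0 * 10.5 * 0.831
Vout = 26.176 mV

26.176 mV


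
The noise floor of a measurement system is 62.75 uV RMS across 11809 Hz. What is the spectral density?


Noise spectral density = Vrms / sqrt(BW).
NSD = 62.75 / sqrt(11809)
NSD = 62.75 / 108.6692
NSD = 0.5774 uV/sqrt(Hz)

0.5774 uV/sqrt(Hz)


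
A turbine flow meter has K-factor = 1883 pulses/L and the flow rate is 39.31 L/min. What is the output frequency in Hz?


Frequency = K * Q / 60 (converting L/min to L/s).
f = 1883 * 39.31 / 60
f = 74020.73 / 60
f = 1233.68 Hz

1233.68 Hz


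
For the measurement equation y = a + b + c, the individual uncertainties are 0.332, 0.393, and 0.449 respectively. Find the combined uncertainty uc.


For a sum of independent quantities, uc = sqrt(u1^2 + u2^2 + u3^2).
uc = sqrt(0.332^2 + 0.393^2 + 0.449^2)
uc = sqrt(0.110224 + 0.154449 + 0.201601)
uc = 0.6828

0.6828


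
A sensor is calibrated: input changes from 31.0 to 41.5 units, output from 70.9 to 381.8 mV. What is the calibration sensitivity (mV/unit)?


Sensitivity = (y2 - y1) / (x2 - x1).
S = (381.8 - 70.9) / (41.5 - 31.0)
S = 310.9 / 10.5
S = 29.6095 mV/unit

29.6095 mV/unit


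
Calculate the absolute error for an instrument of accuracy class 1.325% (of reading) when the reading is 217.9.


Absolute error = (accuracy% / 100) * reading.
Error = (1.325 / 100) * 217.9
Error = 0.01325 * 217.9
Error = 2.8872

2.8872


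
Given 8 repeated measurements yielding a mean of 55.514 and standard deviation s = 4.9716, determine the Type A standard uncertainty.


The standard uncertainty for Type A evaluation is u = s / sqrt(n).
u = 4.9716 / sqrt(8)
u = 4.9716 / 2.8284
u = 1.7577

1.7577


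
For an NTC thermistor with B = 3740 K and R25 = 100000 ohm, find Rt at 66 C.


NTC thermistor equation: Rt = R25 * exp(B * (1/T - 1/T25)).
T in Kelvin: 339.15 K, T25 = 298.15 K
1/T - 1/T25 = 1/339.15 - 1/298.15 = -0.00040547
B * (1/T - 1/T25) = 3740 * -0.00040547 = -1.5165
Rt = 100000 * exp(-1.5165) = 21948.9 ohm

21948.9 ohm


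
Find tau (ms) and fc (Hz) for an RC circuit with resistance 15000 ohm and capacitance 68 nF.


Time constant: tau = R * C.
tau = 15000 * 6.80e-08 = 0.00102 s
tau = 1.02 ms
Cutoff frequency: fc = 1 / (2*pi*R*C).
fc = 1 / (2*pi*0.00102) = 156.03 Hz

tau = 1.02 ms, fc = 156.03 Hz


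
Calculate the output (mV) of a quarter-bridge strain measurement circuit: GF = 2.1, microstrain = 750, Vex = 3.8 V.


Quarter bridge output: Vout = (GF * epsilon * Vex) / 4.
Vout = (2.1 * 750e-6 * 3.8) / 4
Vout = 0.005985 / 4 V
Vout = 0.00149625 V = 1.4962 mV

1.4962 mV


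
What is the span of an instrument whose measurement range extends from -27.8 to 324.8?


Span = upper range - lower range.
Span = 324.8 - (-27.8)
Span = 352.6

352.6


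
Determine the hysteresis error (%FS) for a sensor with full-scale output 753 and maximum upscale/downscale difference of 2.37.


Hysteresis = (max difference / full scale) * 100%.
H = (2.37 / 753) * 100
H = 0.315 %FS

0.315 %FS


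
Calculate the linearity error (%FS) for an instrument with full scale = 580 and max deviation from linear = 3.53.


Linearity error = (max deviation / full scale) * 100%.
Linearity = (3.53 / 580) * 100
Linearity = 0.609 %FS

0.609 %FS


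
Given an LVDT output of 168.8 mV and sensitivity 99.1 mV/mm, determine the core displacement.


Displacement = Vout / sensitivity.
d = 168.8 / 99.1
d = 1.703 mm

1.703 mm


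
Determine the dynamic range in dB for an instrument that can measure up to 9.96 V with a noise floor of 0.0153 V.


Dynamic range = 20 * log10(Vmax / Vnoise).
DR = 20 * log10(9.96 / 0.0153)
DR = 20 * log10(650.98)
DR = 56.27 dB

56.27 dB


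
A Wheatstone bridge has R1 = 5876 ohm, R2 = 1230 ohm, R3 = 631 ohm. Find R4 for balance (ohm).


At balance: R1*R4 = R2*R3, so R4 = R2*R3/R1.
R4 = 1230 * 631 / 5876
R4 = 776130 / 5876
R4 = 132.08 ohm

132.08 ohm


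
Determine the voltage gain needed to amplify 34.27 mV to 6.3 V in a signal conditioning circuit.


Gain = Vout / Vin (converting to same units).
G = 6.3 V / 34.27 mV
G = 6300.0 mV / 34.27 mV
G = 183.83

183.83


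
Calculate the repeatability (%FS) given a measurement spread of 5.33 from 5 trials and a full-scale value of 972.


Repeatability = (spread / full scale) * 100%.
R = (5.33 / 972) * 100
R = 0.548 %FS

0.548 %FS


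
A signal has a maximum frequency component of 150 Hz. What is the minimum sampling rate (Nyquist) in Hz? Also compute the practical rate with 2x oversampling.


By Nyquist theorem, fs_min = 2 * fmax.
fs_min = 2 * 150 = 300 Hz
Practical rate = 2 * fs_min = 2 * 300 = 600 Hz

fs_min = 300 Hz, fs_practical = 600 Hz


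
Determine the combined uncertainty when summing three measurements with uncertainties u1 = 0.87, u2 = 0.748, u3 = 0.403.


For a sum of independent quantities, uc = sqrt(u1^2 + u2^2 + u3^2).
uc = sqrt(0.87^2 + 0.748^2 + 0.403^2)
uc = sqrt(0.7569 + 0.559504 + 0.162409)
uc = 1.2161

1.2161


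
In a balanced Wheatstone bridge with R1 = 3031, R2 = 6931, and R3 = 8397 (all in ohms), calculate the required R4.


At balance: R1*R4 = R2*R3, so R4 = R2*R3/R1.
R4 = 6931 * 8397 / 3031
R4 = 58199607 / 3031
R4 = 19201.45 ohm

19201.45 ohm


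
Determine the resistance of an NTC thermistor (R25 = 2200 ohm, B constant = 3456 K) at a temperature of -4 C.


NTC thermistor equation: Rt = R25 * exp(B * (1/T - 1/T25)).
T in Kelvin: 269.15 K, T25 = 298.15 K
1/T - 1/T25 = 1/269.15 - 1/298.15 = 0.00036138
B * (1/T - 1/T25) = 3456 * 0.00036138 = 1.2489
Rt = 2200 * exp(1.2489) = 7670.6 ohm

7670.6 ohm


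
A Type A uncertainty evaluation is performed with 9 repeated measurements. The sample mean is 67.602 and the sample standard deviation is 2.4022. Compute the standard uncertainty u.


The standard uncertainty for Type A evaluation is u = s / sqrt(n).
u = 2.4022 / sqrt(9)
u = 2.4022 / 3.0
u = 0.8007

0.8007


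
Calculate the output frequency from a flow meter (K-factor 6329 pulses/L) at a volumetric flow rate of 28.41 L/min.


Frequency = K * Q / 60 (converting L/min to L/s).
f = 6329 * 28.41 / 60
f = 179806.89 / 60
f = 2996.78 Hz

2996.78 Hz


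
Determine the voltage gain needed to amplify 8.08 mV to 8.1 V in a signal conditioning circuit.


Gain = Vout / Vin (converting to same units).
G = 8.1 V / 8.08 mV
G = 8100.0 mV / 8.08 mV
G = 1002.48

1002.48


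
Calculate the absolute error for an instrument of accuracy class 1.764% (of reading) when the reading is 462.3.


Absolute error = (accuracy% / 100) * reading.
Error = (1.764 / 100) * 462.3
Error = 0.01764 * 462.3
Error = 8.155

8.155


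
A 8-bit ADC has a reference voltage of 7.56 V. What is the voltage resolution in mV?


The resolution (LSB) of an ADC is Vref / 2^n.
LSB = 7.56 / 2^8
LSB = 7.56 / 256
LSB = 0.02953125 V = 29.53125 mV

29.53125 mV


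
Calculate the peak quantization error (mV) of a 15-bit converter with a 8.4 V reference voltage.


The maximum quantization error is +/- LSB/2.
LSB = Vref / 2^n = 8.4 / 32768 = 0.00025635 V
Max error = LSB / 2 = 0.00025635 / 2 = 0.00012817 V
Max error = 0.1282 mV

0.1282 mV


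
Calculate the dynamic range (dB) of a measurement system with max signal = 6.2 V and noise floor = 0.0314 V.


Dynamic range = 20 * log10(Vmax / Vnoise).
DR = 20 * log10(6.2 / 0.0314)
DR = 20 * log10(197.45)
DR = 45.91 dB

45.91 dB


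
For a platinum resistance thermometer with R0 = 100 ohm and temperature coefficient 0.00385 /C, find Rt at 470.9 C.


The RTD equation: Rt = R0 * (1 + alpha * T).
Rt = 100 * (1 + 0.00385 * 470.9)
Rt = 100 * (1 + 1.812965)
Rt = 100 * 2.812965
Rt = 281.297 ohm

281.297 ohm


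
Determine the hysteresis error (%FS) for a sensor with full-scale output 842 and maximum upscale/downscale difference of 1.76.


Hysteresis = (max difference / full scale) * 100%.
H = (1.76 / 842) * 100
H = 0.209 %FS

0.209 %FS


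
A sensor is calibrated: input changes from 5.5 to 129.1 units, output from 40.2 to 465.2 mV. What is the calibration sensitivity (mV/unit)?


Sensitivity = (y2 - y1) / (x2 - x1).
S = (465.2 - 40.2) / (129.1 - 5.5)
S = 425.0 / 123.6
S = 3.4385 mV/unit

3.4385 mV/unit


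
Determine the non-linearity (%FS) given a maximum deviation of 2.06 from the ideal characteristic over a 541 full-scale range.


Linearity error = (max deviation / full scale) * 100%.
Linearity = (2.06 / 541) * 100
Linearity = 0.381 %FS

0.381 %FS


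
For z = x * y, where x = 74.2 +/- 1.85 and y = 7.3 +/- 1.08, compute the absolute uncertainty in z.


For a product z = x*y, the relative uncertainty is:
uz/z = sqrt((ux/x)^2 + (uy/y)^2)
Relative uncertainties: ux/x = 1.85/74.2 = 0.024933
uy/y = 1.08/7.3 = 0.147945
z = 74.2 * 7.3 = 541.7
uz = 541.7 * sqrt(0.024933^2 + 0.147945^2) = 81.266

81.266


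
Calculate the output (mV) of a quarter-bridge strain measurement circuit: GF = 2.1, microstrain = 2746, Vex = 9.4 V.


Quarter bridge output: Vout = (GF * epsilon * Vex) / 4.
Vout = (2.1 * 2746e-6 * 9.4) / 4
Vout = 0.05420604 / 4 V
Vout = 0.01355151 V = 13.5515 mV

13.5515 mV


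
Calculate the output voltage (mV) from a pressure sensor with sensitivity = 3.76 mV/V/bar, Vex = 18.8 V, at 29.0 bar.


Output = sensitivity * Vex * P.
Vout = 3.76 * 18.8 * 29.0
Vout = 70.688 * 29.0
Vout = 2049.95 mV

2049.95 mV


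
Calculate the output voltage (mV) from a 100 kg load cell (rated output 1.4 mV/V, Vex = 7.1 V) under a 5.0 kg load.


Vout = rated_output * Vex * (load / capacity).
Vout = 1.4 * 7.1 * (5.0 / 100)
Vout = 1.4 * 7.1 * 0.05
Vout = 0.497 mV

0.497 mV


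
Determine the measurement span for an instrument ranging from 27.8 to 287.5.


Span = upper range - lower range.
Span = 287.5 - (27.8)
Span = 259.7

259.7


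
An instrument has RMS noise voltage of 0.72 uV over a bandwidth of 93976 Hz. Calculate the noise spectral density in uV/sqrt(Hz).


Noise spectral density = Vrms / sqrt(BW).
NSD = 0.72 / sqrt(93976)
NSD = 0.72 / 306.5551
NSD = 0.0023 uV/sqrt(Hz)

0.0023 uV/sqrt(Hz)


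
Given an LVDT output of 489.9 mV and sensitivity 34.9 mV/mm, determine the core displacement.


Displacement = Vout / sensitivity.
d = 489.9 / 34.9
d = 14.037 mm

14.037 mm


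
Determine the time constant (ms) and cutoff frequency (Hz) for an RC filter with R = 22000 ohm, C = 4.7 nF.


Time constant: tau = R * C.
tau = 22000 * 4.70e-09 = 0.0001034 s
tau = 0.1034 ms
Cutoff frequency: fc = 1 / (2*pi*R*C).
fc = 1 / (2*pi*0.0001034) = 1539.22 Hz

tau = 0.1034 ms, fc = 1539.22 Hz


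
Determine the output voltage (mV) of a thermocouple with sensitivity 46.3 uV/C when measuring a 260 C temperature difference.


The thermocouple output V = sensitivity * dT.
V = 46.3 uV/C * 260 C
V = 12038.0 uV
V = 12.038 mV

12.038 mV


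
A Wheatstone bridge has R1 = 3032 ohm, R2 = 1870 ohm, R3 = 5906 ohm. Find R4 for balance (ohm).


At balance: R1*R4 = R2*R3, so R4 = R2*R3/R1.
R4 = 1870 * 5906 / 3032
R4 = 11044220 / 3032
R4 = 3642.55 ohm

3642.55 ohm


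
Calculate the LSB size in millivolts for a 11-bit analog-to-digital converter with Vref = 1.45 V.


The resolution (LSB) of an ADC is Vref / 2^n.
LSB = 1.45 / 2^11
LSB = 1.45 / 2048
LSB = 0.00070801 V = 0.70800781 mV

0.70800781 mV


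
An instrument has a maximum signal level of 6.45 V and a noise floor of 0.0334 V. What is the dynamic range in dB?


Dynamic range = 20 * log10(Vmax / Vnoise).
DR = 20 * log10(6.45 / 0.0334)
DR = 20 * log10(193.11)
DR = 45.72 dB

45.72 dB


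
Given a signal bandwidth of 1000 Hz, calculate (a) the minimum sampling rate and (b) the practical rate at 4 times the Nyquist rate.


By Nyquist theorem, fs_min = 2 * fmax.
fs_min = 2 * 1000 = 2000 Hz
Practical rate = 4 * fs_min = 4 * 2000 = 8000 Hz

fs_min = 2000 Hz, fs_practical = 8000 Hz


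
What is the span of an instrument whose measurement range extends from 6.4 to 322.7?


Span = upper range - lower range.
Span = 322.7 - (6.4)
Span = 316.3

316.3


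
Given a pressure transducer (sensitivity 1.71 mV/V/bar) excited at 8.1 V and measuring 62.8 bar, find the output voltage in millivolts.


Output = sensitivity * Vex * P.
Vout = 1.71 * 8.1 * 62.8
Vout = 13.851 * 62.8
Vout = 869.84 mV

869.84 mV


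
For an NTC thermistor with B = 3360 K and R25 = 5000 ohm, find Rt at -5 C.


NTC thermistor equation: Rt = R25 * exp(B * (1/T - 1/T25)).
T in Kelvin: 268.15 K, T25 = 298.15 K
1/T - 1/T25 = 1/268.15 - 1/298.15 = 0.00037524
B * (1/T - 1/T25) = 3360 * 0.00037524 = 1.2608
Rt = 5000 * exp(1.2608) = 17641.3 ohm

17641.3 ohm


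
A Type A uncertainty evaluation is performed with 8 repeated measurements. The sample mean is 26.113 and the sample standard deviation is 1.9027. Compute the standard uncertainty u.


The standard uncertainty for Type A evaluation is u = s / sqrt(n).
u = 1.9027 / sqrt(8)
u = 1.9027 / 2.8284
u = 0.6727

0.6727


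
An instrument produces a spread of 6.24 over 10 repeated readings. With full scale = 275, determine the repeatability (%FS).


Repeatability = (spread / full scale) * 100%.
R = (6.24 / 275) * 100
R = 2.269 %FS

2.269 %FS


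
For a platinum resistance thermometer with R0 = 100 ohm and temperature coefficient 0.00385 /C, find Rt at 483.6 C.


The RTD equation: Rt = R0 * (1 + alpha * T).
Rt = 100 * (1 + 0.00385 * 483.6)
Rt = 100 * (1 + 1.86186)
Rt = 100 * 2.86186
Rt = 286.186 ohm

286.186 ohm


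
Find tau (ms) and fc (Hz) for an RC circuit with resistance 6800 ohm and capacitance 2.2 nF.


Time constant: tau = R * C.
tau = 6800 * 2.20e-09 = 1.496e-05 s
tau = 0.015 ms
Cutoff frequency: fc = 1 / (2*pi*R*C).
fc = 1 / (2*pi*1.496e-05) = 10638.7 Hz

tau = 0.015 ms, fc = 10638.7 Hz


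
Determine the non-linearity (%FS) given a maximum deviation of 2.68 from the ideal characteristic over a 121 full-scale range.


Linearity error = (max deviation / full scale) * 100%.
Linearity = (2.68 / 121) * 100
Linearity = 2.215 %FS

2.215 %FS


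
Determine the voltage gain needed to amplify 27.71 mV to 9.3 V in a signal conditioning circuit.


Gain = Vout / Vin (converting to same units).
G = 9.3 V / 27.71 mV
G = 9300.0 mV / 27.71 mV
G = 335.62

335.62


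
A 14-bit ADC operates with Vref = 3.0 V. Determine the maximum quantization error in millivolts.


The maximum quantization error is +/- LSB/2.
LSB = Vref / 2^n = 3.0 / 16384 = 0.00018311 V
Max error = LSB / 2 = 0.00018311 / 2 = 9.155e-05 V
Max error = 0.0916 mV

0.0916 mV


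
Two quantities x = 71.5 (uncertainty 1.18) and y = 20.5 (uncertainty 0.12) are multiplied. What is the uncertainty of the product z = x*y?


For a product z = x*y, the relative uncertainty is:
uz/z = sqrt((ux/x)^2 + (uy/y)^2)
Relative uncertainties: ux/x = 1.18/71.5 = 0.016503
uy/y = 0.12/20.5 = 0.005854
z = 71.5 * 20.5 = 1465.8
uz = 1465.8 * sqrt(0.016503^2 + 0.005854^2) = 25.667

25.667


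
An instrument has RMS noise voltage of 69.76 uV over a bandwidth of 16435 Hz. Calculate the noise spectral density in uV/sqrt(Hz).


Noise spectral density = Vrms / sqrt(BW).
NSD = 69.76 / sqrt(16435)
NSD = 69.76 / 128.1991
NSD = 0.5442 uV/sqrt(Hz)

0.5442 uV/sqrt(Hz)


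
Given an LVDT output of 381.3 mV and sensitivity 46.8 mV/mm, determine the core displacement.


Displacement = Vout / sensitivity.
d = 381.3 / 46.8
d = 8.147 mm

8.147 mm


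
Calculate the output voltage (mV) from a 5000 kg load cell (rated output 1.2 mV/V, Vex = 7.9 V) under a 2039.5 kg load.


Vout = rated_output * Vex * (load / capacity).
Vout = 1.2 * 7.9 * (2039.5 / 5000)
Vout = 1.2 * 7.9 * 0.4079
Vout = 3.867 mV

3.867 mV


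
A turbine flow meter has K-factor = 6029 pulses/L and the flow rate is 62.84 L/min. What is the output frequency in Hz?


Frequency = K * Q / 60 (converting L/min to L/s).
f = 6029 * 62.84 / 60
f = 378862.36 / 60
f = 6314.37 Hz

6314.37 Hz


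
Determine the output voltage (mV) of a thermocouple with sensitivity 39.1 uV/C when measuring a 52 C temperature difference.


The thermocouple output V = sensitivity * dT.
V = 39.1 uV/C * 52 C
V = 2033.2 uV
V = 2.033 mV

2.033 mV


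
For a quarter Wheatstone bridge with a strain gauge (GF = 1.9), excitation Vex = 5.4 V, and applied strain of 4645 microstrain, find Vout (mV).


Quarter bridge output: Vout = (GF * epsilon * Vex) / 4.
Vout = (1.9 * 4645e-6 * 5.4) / 4
Vout = 0.0476577 / 4 V
Vout = 0.01191443 V = 11.9144 mV

11.9144 mV


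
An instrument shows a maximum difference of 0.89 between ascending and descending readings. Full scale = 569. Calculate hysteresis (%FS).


Hysteresis = (max difference / full scale) * 100%.
H = (0.89 / 569) * 100
H = 0.156 %FS

0.156 %FS


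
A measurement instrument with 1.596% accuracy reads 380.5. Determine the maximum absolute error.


Absolute error = (accuracy% / 100) * reading.
Error = (1.596 / 100) * 380.5
Error = 0.01596 * 380.5
Error = 6.0728

6.0728


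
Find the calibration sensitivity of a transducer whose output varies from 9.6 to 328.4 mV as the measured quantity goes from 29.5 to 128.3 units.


Sensitivity = (y2 - y1) / (x2 - x1).
S = (328.4 - 9.6) / (128.3 - 29.5)
S = 318.8 / 98.8
S = 3.2267 mV/unit

3.2267 mV/unit


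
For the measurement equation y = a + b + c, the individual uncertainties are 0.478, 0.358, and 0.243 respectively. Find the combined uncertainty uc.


For a sum of independent quantities, uc = sqrt(u1^2 + u2^2 + u3^2).
uc = sqrt(0.478^2 + 0.358^2 + 0.243^2)
uc = sqrt(0.228484 + 0.128164 + 0.059049)
uc = 0.6447

0.6447


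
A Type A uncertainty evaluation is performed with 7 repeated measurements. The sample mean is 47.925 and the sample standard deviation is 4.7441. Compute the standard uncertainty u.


The standard uncertainty for Type A evaluation is u = s / sqrt(n).
u = 4.7441 / sqrt(7)
u = 4.7441 / 2.6458
u = 1.7931

1.7931


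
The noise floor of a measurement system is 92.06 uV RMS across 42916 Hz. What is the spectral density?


Noise spectral density = Vrms / sqrt(BW).
NSD = 92.06 / sqrt(42916)
NSD = 92.06 / 207.1618
NSD = 0.4444 uV/sqrt(Hz)

0.4444 uV/sqrt(Hz)


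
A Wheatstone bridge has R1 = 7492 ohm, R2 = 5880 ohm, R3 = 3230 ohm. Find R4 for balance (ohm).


At balance: R1*R4 = R2*R3, so R4 = R2*R3/R1.
R4 = 5880 * 3230 / 7492
R4 = 18992400 / 7492
R4 = 2535.02 ohm

2535.02 ohm


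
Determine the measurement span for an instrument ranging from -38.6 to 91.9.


Span = upper range - lower range.
Span = 91.9 - (-38.6)
Span = 130.5

130.5


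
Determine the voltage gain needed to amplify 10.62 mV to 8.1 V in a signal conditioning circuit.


Gain = Vout / Vin (converting to same units).
G = 8.1 V / 10.62 mV
G = 8100.0 mV / 10.62 mV
G = 762.71

762.71


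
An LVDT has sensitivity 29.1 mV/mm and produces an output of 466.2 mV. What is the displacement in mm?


Displacement = Vout / sensitivity.
d = 466.2 / 29.1
d = 16.021 mm

16.021 mm


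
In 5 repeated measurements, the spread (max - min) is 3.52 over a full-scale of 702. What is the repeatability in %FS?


Repeatability = (spread / full scale) * 100%.
R = (3.52 / 702) * 100
R = 0.501 %FS

0.501 %FS


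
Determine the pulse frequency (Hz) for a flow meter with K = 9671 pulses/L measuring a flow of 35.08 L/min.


Frequency = K * Q / 60 (converting L/min to L/s).
f = 9671 * 35.08 / 60
f = 339258.68 / 60
f = 5654.31 Hz

5654.31 Hz


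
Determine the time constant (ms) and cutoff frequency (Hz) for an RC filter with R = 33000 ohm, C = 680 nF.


Time constant: tau = R * C.
tau = 33000 * 6.80e-07 = 0.02244 s
tau = 22.44 ms
Cutoff frequency: fc = 1 / (2*pi*R*C).
fc = 1 / (2*pi*0.02244) = 7.09 Hz

tau = 22.44 ms, fc = 7.09 Hz


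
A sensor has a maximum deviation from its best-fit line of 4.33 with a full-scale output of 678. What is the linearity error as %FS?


Linearity error = (max deviation / full scale) * 100%.
Linearity = (4.33 / 678) * 100
Linearity = 0.639 %FS

0.639 %FS


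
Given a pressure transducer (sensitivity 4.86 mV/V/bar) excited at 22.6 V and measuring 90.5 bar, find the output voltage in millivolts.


Output = sensitivity * Vex * P.
Vout = 4.86 * 22.6 * 90.5
Vout = 109.836 * 90.5
Vout = 9940.16 mV

9940.16 mV


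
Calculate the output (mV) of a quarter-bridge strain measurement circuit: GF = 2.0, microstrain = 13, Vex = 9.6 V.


Quarter bridge output: Vout = (GF * epsilon * Vex) / 4.
Vout = (2.0 * 13e-6 * 9.6) / 4
Vout = 0.0002496 / 4 V
Vout = 6.24e-05 V = 0.0624 mV

0.0624 mV


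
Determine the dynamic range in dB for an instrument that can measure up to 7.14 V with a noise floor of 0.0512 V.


Dynamic range = 20 * log10(Vmax / Vnoise).
DR = 20 * log10(7.14 / 0.0512)
DR = 20 * log10(139.45)
DR = 42.89 dB

42.89 dB


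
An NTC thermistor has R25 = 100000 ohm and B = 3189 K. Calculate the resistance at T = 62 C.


NTC thermistor equation: Rt = R25 * exp(B * (1/T - 1/T25)).
T in Kelvin: 335.15 K, T25 = 298.15 K
1/T - 1/T25 = 1/335.15 - 1/298.15 = -0.00037028
B * (1/T - 1/T25) = 3189 * -0.00037028 = -1.1808
Rt = 100000 * exp(-1.1808) = 30702.8 ohm

30702.8 ohm


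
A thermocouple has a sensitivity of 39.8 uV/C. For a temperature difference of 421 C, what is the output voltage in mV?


The thermocouple output V = sensitivity * dT.
V = 39.8 uV/C * 421 C
V = 16755.8 uV
V = 16.756 mV

16.756 mV


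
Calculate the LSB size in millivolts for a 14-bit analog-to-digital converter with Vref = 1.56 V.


The resolution (LSB) of an ADC is Vref / 2^n.
LSB = 1.56 / 2^14
LSB = 1.56 / 16384
LSB = 9.521e-05 V = 0.09521484 mV

0.09521484 mV


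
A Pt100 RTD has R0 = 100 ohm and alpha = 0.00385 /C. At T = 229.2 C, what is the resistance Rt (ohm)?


The RTD equation: Rt = R0 * (1 + alpha * T).
Rt = 100 * (1 + 0.00385 * 229.2)
Rt = 100 * (1 + 0.88242)
Rt = 100 * 1.88242
Rt = 188.242 ohm

188.242 ohm


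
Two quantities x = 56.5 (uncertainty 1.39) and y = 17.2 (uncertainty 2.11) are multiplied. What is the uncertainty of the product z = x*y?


For a product z = x*y, the relative uncertainty is:
uz/z = sqrt((ux/x)^2 + (uy/y)^2)
Relative uncertainties: ux/x = 1.39/56.5 = 0.024602
uy/y = 2.11/17.2 = 0.122674
z = 56.5 * 17.2 = 971.8
uz = 971.8 * sqrt(0.024602^2 + 0.122674^2) = 121.589

121.589


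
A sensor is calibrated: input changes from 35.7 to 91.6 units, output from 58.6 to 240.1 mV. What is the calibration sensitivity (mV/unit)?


Sensitivity = (y2 - y1) / (x2 - x1).
S = (240.1 - 58.6) / (91.6 - 35.7)
S = 181.5 / 55.9
S = 3.2469 mV/unit

3.2469 mV/unit


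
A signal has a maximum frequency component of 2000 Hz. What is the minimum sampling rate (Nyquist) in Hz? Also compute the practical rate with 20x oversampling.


By Nyquist theorem, fs_min = 2 * fmax.
fs_min = 2 * 2000 = 4000 Hz
Practical rate = 20 * fs_min = 20 * 4000 = 80000 Hz

fs_min = 4000 Hz, fs_practical = 80000 Hz


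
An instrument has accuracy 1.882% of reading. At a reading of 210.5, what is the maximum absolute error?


Absolute error = (accuracy% / 100) * reading.
Error = (1.882 / 100) * 210.5
Error = 0.01882 * 210.5
Error = 3.9616

3.9616


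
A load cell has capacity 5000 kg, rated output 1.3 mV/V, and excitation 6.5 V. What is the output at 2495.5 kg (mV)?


Vout = rated_output * Vex * (load / capacity).
Vout = 1.3 * 6.5 * (2495.5 / 5000)
Vout = 1.3 * 6.5 * 0.4991
Vout = 4.217 mV

4.217 mV


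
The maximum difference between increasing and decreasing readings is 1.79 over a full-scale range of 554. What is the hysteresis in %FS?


Hysteresis = (max difference / full scale) * 100%.
H = (1.79 / 554) * 100
H = 0.323 %FS

0.323 %FS


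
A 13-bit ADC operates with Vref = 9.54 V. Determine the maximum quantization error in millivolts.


The maximum quantization error is +/- LSB/2.
LSB = Vref / 2^n = 9.54 / 8192 = 0.00116455 V
Max error = LSB / 2 = 0.00116455 / 2 = 0.00058228 V
Max error = 0.5823 mV

0.5823 mV


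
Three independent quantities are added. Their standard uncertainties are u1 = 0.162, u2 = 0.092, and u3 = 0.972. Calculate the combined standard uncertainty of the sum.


For a sum of independent quantities, uc = sqrt(u1^2 + u2^2 + u3^2).
uc = sqrt(0.162^2 + 0.092^2 + 0.972^2)
uc = sqrt(0.026244 + 0.008464 + 0.944784)
uc = 0.9897

0.9897


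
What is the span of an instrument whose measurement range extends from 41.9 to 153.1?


Span = upper range - lower range.
Span = 153.1 - (41.9)
Span = 111.2

111.2


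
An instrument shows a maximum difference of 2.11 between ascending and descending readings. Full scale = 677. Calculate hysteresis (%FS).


Hysteresis = (max difference / full scale) * 100%.
H = (2.11 / 677) * 100
H = 0.312 %FS

0.312 %FS


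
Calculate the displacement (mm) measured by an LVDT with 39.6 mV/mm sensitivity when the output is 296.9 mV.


Displacement = Vout / sensitivity.
d = 296.9 / 39.6
d = 7.497 mm

7.497 mm


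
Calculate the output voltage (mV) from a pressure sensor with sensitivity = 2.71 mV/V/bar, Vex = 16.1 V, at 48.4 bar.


Output = sensitivity * Vex * P.
Vout = 2.71 * 16.1 * 48.4
Vout = 43.631 * 48.4
Vout = 2111.74 mV

2111.74 mV


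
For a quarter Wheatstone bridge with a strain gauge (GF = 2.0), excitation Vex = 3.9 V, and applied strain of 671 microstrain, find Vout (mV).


Quarter bridge output: Vout = (GF * epsilon * Vex) / 4.
Vout = (2.0 * 671e-6 * 3.9) / 4
Vout = 0.0052338 / 4 V
Vout = 0.00130845 V = 1.3084 mV

1.3084 mV


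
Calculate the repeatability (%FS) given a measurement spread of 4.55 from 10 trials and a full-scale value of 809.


Repeatability = (spread / full scale) * 100%.
R = (4.55 / 809) * 100
R = 0.562 %FS

0.562 %FS


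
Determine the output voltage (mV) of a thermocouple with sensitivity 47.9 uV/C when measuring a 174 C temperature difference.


The thermocouple output V = sensitivity * dT.
V = 47.9 uV/C * 174 C
V = 8334.6 uV
V = 8.335 mV

8.335 mV


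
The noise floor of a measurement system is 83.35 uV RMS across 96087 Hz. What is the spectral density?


Noise spectral density = Vrms / sqrt(BW).
NSD = 83.35 / sqrt(96087)
NSD = 83.35 / 309.979
NSD = 0.2689 uV/sqrt(Hz)

0.2689 uV/sqrt(Hz)


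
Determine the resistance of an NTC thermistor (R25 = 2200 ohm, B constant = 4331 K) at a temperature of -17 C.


NTC thermistor equation: Rt = R25 * exp(B * (1/T - 1/T25)).
T in Kelvin: 256.15 K, T25 = 298.15 K
1/T - 1/T25 = 1/256.15 - 1/298.15 = 0.00054995
B * (1/T - 1/T25) = 4331 * 0.00054995 = 2.3818
Rt = 2200 * exp(2.3818) = 23814.0 ohm

23814.0 ohm


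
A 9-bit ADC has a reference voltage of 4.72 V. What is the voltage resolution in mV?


The resolution (LSB) of an ADC is Vref / 2^n.
LSB = 4.72 / 2^9
LSB = 4.72 / 512
LSB = 0.00921875 V = 9.21875 mV

9.21875 mV


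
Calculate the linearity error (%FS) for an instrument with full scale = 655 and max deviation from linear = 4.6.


Linearity error = (max deviation / full scale) * 100%.
Linearity = (4.6 / 655) * 100
Linearity = 0.702 %FS

0.702 %FS


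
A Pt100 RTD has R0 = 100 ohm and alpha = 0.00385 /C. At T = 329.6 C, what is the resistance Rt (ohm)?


The RTD equation: Rt = R0 * (1 + alpha * T).
Rt = 100 * (1 + 0.00385 * 329.6)
Rt = 100 * (1 + 1.26896)
Rt = 100 * 2.26896
Rt = 226.896 ohm

226.896 ohm


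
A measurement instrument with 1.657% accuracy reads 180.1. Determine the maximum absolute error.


Absolute error = (accuracy% / 100) * reading.
Error = (1.657 / 100) * 180.1
Error = 0.01657 * 180.1
Error = 2.9843

2.9843


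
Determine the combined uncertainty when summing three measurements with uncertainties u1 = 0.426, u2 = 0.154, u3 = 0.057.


For a sum of independent quantities, uc = sqrt(u1^2 + u2^2 + u3^2).
uc = sqrt(0.426^2 + 0.154^2 + 0.057^2)
uc = sqrt(0.181476 + 0.023716 + 0.003249)
uc = 0.4566

0.4566


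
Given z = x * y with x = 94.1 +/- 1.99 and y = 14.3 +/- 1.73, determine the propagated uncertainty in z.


For a product z = x*y, the relative uncertainty is:
uz/z = sqrt((ux/x)^2 + (uy/y)^2)
Relative uncertainties: ux/x = 1.99/94.1 = 0.021148
uy/y = 1.73/14.3 = 0.120979
z = 94.1 * 14.3 = 1345.6
uz = 1345.6 * sqrt(0.021148^2 + 0.120979^2) = 165.261

165.261


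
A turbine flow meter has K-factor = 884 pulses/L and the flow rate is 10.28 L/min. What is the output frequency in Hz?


Frequency = K * Q / 60 (converting L/min to L/s).
f = 884 * 10.28 / 60
f = 9087.52 / 60
f = 151.46 Hz

151.46 Hz


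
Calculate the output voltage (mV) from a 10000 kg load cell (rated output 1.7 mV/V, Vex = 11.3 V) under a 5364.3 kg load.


Vout = rated_output * Vex * (load / capacity).
Vout = 1.7 * 11.3 * (5364.3 / 10000)
Vout = 1.7 * 11.3 * 0.53643
Vout = 10.305 mV

10.305 mV


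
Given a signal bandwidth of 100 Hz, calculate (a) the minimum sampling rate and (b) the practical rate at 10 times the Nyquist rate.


By Nyquist theorem, fs_min = 2 * fmax.
fs_min = 2 * 100 = 200 Hz
Practical rate = 10 * fs_min = 10 * 200 = 2000 Hz

fs_min = 200 Hz, fs_practical = 2000 Hz


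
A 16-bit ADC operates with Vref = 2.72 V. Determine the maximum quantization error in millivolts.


The maximum quantization error is +/- LSB/2.
LSB = Vref / 2^n = 2.72 / 65536 = 4.15e-05 V
Max error = LSB / 2 = 4.15e-05 / 2 = 2.075e-05 V
Max error = 0.0208 mV

0.0208 mV


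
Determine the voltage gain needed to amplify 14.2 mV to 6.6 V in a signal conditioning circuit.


Gain = Vout / Vin (converting to same units).
G = 6.6 V / 14.2 mV
G = 6600.0 mV / 14.2 mV
G = 464.79

464.79


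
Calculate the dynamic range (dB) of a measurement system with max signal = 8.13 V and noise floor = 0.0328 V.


Dynamic range = 20 * log10(Vmax / Vnoise).
DR = 20 * log10(8.13 / 0.0328)
DR = 20 * log10(247.87)
DR = 47.88 dB

47.88 dB


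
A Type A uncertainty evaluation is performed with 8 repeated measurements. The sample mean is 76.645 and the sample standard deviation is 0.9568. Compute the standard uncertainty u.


The standard uncertainty for Type A evaluation is u = s / sqrt(n).
u = 0.9568 / sqrt(8)
u = 0.9568 / 2.8284
u = 0.3383

0.3383


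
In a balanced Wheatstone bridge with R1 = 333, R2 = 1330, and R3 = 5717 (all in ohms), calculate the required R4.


At balance: R1*R4 = R2*R3, so R4 = R2*R3/R1.
R4 = 1330 * 5717 / 333
R4 = 7603610 / 333
R4 = 22833.66 ohm

22833.66 ohm


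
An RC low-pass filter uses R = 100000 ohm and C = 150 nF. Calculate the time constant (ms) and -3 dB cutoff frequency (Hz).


Time constant: tau = R * C.
tau = 100000 * 1.50e-07 = 0.015 s
tau = 15.0 ms
Cutoff frequency: fc = 1 / (2*pi*R*C).
fc = 1 / (2*pi*0.015) = 10.61 Hz

tau = 15.0 ms, fc = 10.61 Hz


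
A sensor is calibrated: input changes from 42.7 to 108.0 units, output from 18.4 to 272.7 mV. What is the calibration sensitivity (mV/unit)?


Sensitivity = (y2 - y1) / (x2 - x1).
S = (272.7 - 18.4) / (108.0 - 42.7)
S = 254.3 / 65.3
S = 3.8943 mV/unit

3.8943 mV/unit


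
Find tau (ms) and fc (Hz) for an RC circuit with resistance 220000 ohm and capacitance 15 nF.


Time constant: tau = R * C.
tau = 220000 * 1.50e-08 = 0.0033 s
tau = 3.3 ms
Cutoff frequency: fc = 1 / (2*pi*R*C).
fc = 1 / (2*pi*0.0033) = 48.23 Hz

tau = 3.3 ms, fc = 48.23 Hz


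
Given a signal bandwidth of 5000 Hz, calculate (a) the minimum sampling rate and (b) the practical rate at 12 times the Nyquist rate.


By Nyquist theorem, fs_min = 2 * fmax.
fs_min = 2 * 5000 = 10000 Hz
Practical rate = 12 * fs_min = 12 * 10000 = 120000 Hz

fs_min = 10000 Hz, fs_practical = 120000 Hz


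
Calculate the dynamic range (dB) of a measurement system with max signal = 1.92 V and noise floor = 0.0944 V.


Dynamic range = 20 * log10(Vmax / Vnoise).
DR = 20 * log10(1.92 / 0.0944)
DR = 20 * log10(20.34)
DR = 26.17 dB

26.17 dB


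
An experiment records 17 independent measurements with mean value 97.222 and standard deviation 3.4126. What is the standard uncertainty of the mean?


The standard uncertainty for Type A evaluation is u = s / sqrt(n).
u = 3.4126 / sqrt(17)
u = 3.4126 / 4.1231
u = 0.8277

0.8277


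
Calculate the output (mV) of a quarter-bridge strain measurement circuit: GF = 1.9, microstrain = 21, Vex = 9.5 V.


Quarter bridge output: Vout = (GF * epsilon * Vex) / 4.
Vout = (1.9 * 21e-6 * 9.5) / 4
Vout = 0.00037905 / 4 V
Vout = 9.476e-05 V = 0.0948 mV

0.0948 mV


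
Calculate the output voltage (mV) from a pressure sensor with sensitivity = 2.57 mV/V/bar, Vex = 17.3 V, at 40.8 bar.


Output = sensitivity * Vex * P.
Vout = 2.57 * 17.3 * 40.8
Vout = 44.461 * 40.8
Vout = 1814.01 mV

1814.01 mV


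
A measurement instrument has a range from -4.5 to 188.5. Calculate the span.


Span = upper range - lower range.
Span = 188.5 - (-4.5)
Span = 193.0

193.0


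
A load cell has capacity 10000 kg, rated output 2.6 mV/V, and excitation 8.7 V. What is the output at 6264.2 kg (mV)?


Vout = rated_output * Vex * (load / capacity).
Vout = 2.6 * 8.7 * (6264.2 / 10000)
Vout = 2.6 * 8.7 * 0.62642
Vout = 14.17 mV

14.17 mV


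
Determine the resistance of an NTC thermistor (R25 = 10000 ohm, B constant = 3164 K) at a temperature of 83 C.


NTC thermistor equation: Rt = R25 * exp(B * (1/T - 1/T25)).
T in Kelvin: 356.15 K, T25 = 298.15 K
1/T - 1/T25 = 1/356.15 - 1/298.15 = -0.00054621
B * (1/T - 1/T25) = 3164 * -0.00054621 = -1.7282
Rt = 10000 * exp(-1.7282) = 1776.0 ohm

1776.0 ohm


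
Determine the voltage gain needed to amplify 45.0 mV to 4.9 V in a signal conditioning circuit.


Gain = Vout / Vin (converting to same units).
G = 4.9 V / 45.0 mV
G = 4900.0 mV / 45.0 mV
G = 108.89

108.89


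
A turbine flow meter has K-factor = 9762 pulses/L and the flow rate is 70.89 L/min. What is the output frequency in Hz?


Frequency = K * Q / 60 (converting L/min to L/s).
f = 9762 * 70.89 / 60
f = 692028.18 / 60
f = 11533.8 Hz

11533.8 Hz


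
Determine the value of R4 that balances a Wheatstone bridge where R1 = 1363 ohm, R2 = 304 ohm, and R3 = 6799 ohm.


At balance: R1*R4 = R2*R3, so R4 = R2*R3/R1.
R4 = 304 * 6799 / 1363
R4 = 2066896 / 1363
R4 = 1516.43 ohm

1516.43 ohm


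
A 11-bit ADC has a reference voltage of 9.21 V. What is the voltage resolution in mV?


The resolution (LSB) of an ADC is Vref / 2^n.
LSB = 9.21 / 2^11
LSB = 9.21 / 2048
LSB = 0.00449707 V = 4.49707031 mV

4.49707031 mV


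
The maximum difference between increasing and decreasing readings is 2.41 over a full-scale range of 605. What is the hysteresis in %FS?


Hysteresis = (max difference / full scale) * 100%.
H = (2.41 / 605) * 100
H = 0.398 %FS

0.398 %FS


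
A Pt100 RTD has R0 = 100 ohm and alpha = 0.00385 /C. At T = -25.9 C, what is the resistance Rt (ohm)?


The RTD equation: Rt = R0 * (1 + alpha * T).
Rt = 100 * (1 + 0.00385 * -25.9)
Rt = 100 * (1 + -0.099715)
Rt = 100 * 0.900285
Rt = 90.028 ohm

90.028 ohm


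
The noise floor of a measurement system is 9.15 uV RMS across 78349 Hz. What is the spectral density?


Noise spectral density = Vrms / sqrt(BW).
NSD = 9.15 / sqrt(78349)
NSD = 9.15 / 279.9089
NSD = 0.0327 uV/sqrt(Hz)

0.0327 uV/sqrt(Hz)


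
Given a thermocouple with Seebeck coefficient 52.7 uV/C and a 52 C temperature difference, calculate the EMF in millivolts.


The thermocouple output V = sensitivity * dT.
V = 52.7 uV/C * 52 C
V = 2740.4 uV
V = 2.74 mV

2.74 mV


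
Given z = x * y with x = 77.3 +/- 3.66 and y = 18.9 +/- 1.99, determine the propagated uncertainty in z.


For a product z = x*y, the relative uncertainty is:
uz/z = sqrt((ux/x)^2 + (uy/y)^2)
Relative uncertainties: ux/x = 3.66/77.3 = 0.047348
uy/y = 1.99/18.9 = 0.105291
z = 77.3 * 18.9 = 1461.0
uz = 1461.0 * sqrt(0.047348^2 + 0.105291^2) = 168.665

168.665


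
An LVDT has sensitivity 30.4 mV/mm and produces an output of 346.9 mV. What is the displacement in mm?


Displacement = Vout / sensitivity.
d = 346.9 / 30.4
d = 11.411 mm

11.411 mm


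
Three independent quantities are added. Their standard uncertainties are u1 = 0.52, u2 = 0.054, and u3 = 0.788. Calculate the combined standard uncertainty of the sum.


For a sum of independent quantities, uc = sqrt(u1^2 + u2^2 + u3^2).
uc = sqrt(0.52^2 + 0.054^2 + 0.788^2)
uc = sqrt(0.2704 + 0.002916 + 0.620944)
uc = 0.9457

0.9457


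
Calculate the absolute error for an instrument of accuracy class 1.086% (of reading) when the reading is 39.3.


Absolute error = (accuracy% / 100) * reading.
Error = (1.086 / 100) * 39.3
Error = 0.01086 * 39.3
Error = 0.4268

0.4268


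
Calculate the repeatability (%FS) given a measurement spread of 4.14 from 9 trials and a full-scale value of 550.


Repeatability = (spread / full scale) * 100%.
R = (4.14 / 550) * 100
R = 0.753 %FS

0.753 %FS


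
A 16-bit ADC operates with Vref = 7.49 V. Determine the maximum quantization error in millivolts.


The maximum quantization error is +/- LSB/2.
LSB = Vref / 2^n = 7.49 / 65536 = 0.00011429 V
Max error = LSB / 2 = 0.00011429 / 2 = 5.714e-05 V
Max error = 0.0571 mV

0.0571 mV


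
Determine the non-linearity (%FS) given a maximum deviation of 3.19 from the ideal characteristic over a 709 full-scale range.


Linearity error = (max deviation / full scale) * 100%.
Linearity = (3.19 / 709) * 100
Linearity = 0.45 %FS

0.45 %FS


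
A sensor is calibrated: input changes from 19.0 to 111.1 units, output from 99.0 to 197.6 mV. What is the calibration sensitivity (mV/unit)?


Sensitivity = (y2 - y1) / (x2 - x1).
S = (197.6 - 99.0) / (111.1 - 19.0)
S = 98.6 / 92.1
S = 1.0706 mV/unit

1.0706 mV/unit


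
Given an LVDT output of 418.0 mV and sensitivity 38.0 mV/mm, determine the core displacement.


Displacement = Vout / sensitivity.
d = 418.0 / 38.0
d = 11.0 mm

11.0 mm


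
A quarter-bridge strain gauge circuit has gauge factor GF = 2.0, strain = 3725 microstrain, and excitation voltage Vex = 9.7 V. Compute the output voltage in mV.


Quarter bridge output: Vout = (GF * epsilon * Vex) / 4.
Vout = (2.0 * 3725e-6 * 9.7) / 4
Vout = 0.072265 / 4 V
Vout = 0.01806625 V = 18.0663 mV

18.0663 mV
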